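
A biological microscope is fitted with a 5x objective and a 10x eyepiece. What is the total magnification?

The overall magnification of a compound microscope is the product of the objective and eyepiece magnifications:
M = M_obj x M_eye = 5 x 10 = 50.

50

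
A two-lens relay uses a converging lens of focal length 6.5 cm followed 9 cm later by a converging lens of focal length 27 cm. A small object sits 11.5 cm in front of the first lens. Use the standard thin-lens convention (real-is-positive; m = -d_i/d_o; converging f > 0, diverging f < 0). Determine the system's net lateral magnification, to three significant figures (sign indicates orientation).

Lens 1: 1/d_i1 = 1/f_1 - 1/d_o1 = 1/6.5 - 1/11.5 = 0.06689 cm^-1, so d_i1 = 14.950 cm.
m_1 = -(14.950)/11.5 = -1.3000.
Since 14.950 cm > 9 cm, the first image lies past the second lens and serves as a virtual object: d_o2 = L - d_i1 = -5.950 cm.
Lens 2: 1/d_i2 = 1/f_2 - 1/d_o2 = 1/27 - 1/(-5.950) = 0.20510 cm^-1, so d_i2 = 4.876 cm.
m_2 = -(4.876)/(-5.950) = 0.8194.
The system's lateral magnification is m_1 m_2 = (-1.3000)(0.8194) = -1.0653.

-1.07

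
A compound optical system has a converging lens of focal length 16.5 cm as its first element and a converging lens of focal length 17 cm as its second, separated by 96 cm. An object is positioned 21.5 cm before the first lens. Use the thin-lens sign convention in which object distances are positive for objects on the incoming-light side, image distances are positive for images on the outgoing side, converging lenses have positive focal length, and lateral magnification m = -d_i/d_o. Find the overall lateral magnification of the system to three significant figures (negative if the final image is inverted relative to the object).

6.97

First lens: d_i1 = 1/(1/16.5 - 1/21.5) = 70.950 cm.
m_1 = -(70.950)/21.5 = -3.3000.
That image sits 25.050 cm in front of the second lens, so d_o2 = 25.050 cm.
Second lens: d_i2 = 1/(1/17 - 1/(25.050)) = 52.901 cm.
m_2 = -(52.901)/(25.050) = -2.1118.
The system's lateral magnification is m_1 m_2 = (-3.3000)(-2.1118) = 6.9689.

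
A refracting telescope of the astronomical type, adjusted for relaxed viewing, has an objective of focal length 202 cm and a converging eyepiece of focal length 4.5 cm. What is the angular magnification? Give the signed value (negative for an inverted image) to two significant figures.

M = -f_obj/f_eye = -202/(4.5) = -44.889.

-45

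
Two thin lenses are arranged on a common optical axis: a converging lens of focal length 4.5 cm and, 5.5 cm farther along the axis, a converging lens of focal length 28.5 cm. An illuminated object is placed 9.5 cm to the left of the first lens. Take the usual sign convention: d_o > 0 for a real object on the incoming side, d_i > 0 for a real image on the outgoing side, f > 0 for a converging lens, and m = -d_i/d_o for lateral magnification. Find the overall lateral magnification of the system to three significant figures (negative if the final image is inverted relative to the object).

Lens 1: 1/d_i1 = 1/f_1 - 1/d_o1 = 1/4.5 - 1/9.5 = 0.11696 cm^-1, so d_i1 = 8.550 cm.
m_1 = -(8.550)/9.5 = -0.9000.
Since 8.550 cm > 5.5 cm, the first image lies past the second lens and serves as a virtual object: d_o2 = L - d_i1 = -3.050 cm.
Lens 2: 1/d_i2 = 1/f_2 - 1/d_o2 = 1/28.5 - 1/(-3.050) = 0.36296 cm^-1, so d_i2 = 2.755 cm.
m_2 = -(2.755)/(-3.050) = 0.9033.
The system's lateral magnification is m_1 m_2 = (-0.9000)(0.9033) = -0.8130.

-0.813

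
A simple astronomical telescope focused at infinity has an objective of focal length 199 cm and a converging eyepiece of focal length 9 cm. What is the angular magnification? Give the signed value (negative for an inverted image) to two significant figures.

M = -f_obj/f_eye = -199/(9) = -22.111.

-22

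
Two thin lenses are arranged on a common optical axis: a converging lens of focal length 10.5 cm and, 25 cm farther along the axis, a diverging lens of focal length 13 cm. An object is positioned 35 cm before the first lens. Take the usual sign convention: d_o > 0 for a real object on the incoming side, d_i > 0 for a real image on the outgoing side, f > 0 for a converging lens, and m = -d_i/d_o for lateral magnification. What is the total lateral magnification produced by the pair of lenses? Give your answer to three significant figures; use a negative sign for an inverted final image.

-0.242

First lens: d_i1 = 1/(1/10.5 - 1/35) = 15.000 cm.
m_1 = -(15.000)/35 = -0.4286.
That image sits 10.000 cm in front of the second lens, so d_o2 = 10.000 cm.
Second lens: d_i2 = 1/(1/(-13) - 1/(10.000)) = -5.652 cm.
m_2 = -(-5.652)/(10.000) = 0.5652.
Overall magnification: m = m_1 m_2 = -0.2422.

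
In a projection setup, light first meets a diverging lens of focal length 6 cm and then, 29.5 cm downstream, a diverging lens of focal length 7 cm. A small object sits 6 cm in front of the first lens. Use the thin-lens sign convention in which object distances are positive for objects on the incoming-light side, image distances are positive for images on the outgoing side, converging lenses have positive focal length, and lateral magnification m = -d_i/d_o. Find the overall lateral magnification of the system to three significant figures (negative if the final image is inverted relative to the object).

Lens 1: 1/d_i1 = 1/f_1 - 1/d_o1 = 1/(-6) - 1/6 = -0.33333 cm^-1, so d_i1 = -3.000 cm.
m_1 = -(-3.000)/6 = 0.5000.
The intermediate image is virtual, 3.000 cm to the left of lens 1, so d_o2 = L - d_i1 = 29.5 - (-3.000) = 32.500 cm.
Lens 2: 1/d_i2 = 1/f_2 - 1/d_o2 = 1/(-7) - 1/(32.500) = -0.17363 cm^-1, so d_i2 = -5.759 cm.
m_2 = -(-5.759)/(32.500) = 0.1772.
Total m = m_1 x m_2 = (0.5000)(0.1772) = 0.0886.

0.0886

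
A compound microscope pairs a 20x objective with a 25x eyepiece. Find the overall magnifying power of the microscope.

The overall magnification of a compound microscope is the product of the objective and eyepiece magnifications:
M = M_obj x M_eye = 20 x 25 = 500.

500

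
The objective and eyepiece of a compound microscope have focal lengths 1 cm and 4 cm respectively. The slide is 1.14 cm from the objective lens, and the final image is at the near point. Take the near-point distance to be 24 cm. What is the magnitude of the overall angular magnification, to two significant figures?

Objective: 1/d_i = 1/f_obj - 1/d_o = 1/1 - 1/1.14 = 0.12281 cm^-1, so d_i = 8.143 cm.
m_obj = -d_i/d_o = -8.143/1.14 = -7.143.
Eyepiece angular magnification (image at near point): M_eye = 1 + D/f_e = 1 + 24/4 = 7.000.
Overall M = m_obj x M_eye = (-7.143)(7.000) = -50.00.
|M| = 50.00.

50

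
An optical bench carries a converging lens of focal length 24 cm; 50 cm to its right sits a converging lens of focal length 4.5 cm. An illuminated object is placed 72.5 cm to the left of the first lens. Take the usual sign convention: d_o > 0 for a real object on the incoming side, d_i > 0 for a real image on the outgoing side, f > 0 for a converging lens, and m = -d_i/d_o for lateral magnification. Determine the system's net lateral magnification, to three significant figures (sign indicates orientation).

0.231

First lens: d_i1 = 1/(1/24 - 1/72.5) = 35.876 cm.
m_1 = -(35.876)/72.5 = -0.4948.
That image sits 14.124 cm in front of the second lens, so d_o2 = 14.124 cm.
Second lens: d_i2 = 1/(1/4.5 - 1/(14.124)) = 6.604 cm.
m_2 = -(6.604)/(14.124) = -0.4676.
Overall magnification: m = m_1 m_2 = 0.2314.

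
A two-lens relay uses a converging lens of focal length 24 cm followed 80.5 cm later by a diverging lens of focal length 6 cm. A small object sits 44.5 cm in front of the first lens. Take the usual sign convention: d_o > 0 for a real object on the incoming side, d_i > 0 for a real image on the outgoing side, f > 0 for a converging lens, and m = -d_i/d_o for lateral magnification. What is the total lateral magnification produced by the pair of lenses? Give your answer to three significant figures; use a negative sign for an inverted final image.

First lens: d_i1 = 1/(1/24 - 1/44.5) = 52.098 cm.
m_1 = -(52.098)/44.5 = -1.1707.
That image sits 28.402 cm in front of the second lens, so d_o2 = 28.402 cm.
Second lens: d_i2 = 1/(1/(-6) - 1/(28.402)) = -4.954 cm.
m_2 = -(-4.954)/(28.402) = 0.1744.
Overall magnification: m = m_1 m_2 = -0.2042.

-0.204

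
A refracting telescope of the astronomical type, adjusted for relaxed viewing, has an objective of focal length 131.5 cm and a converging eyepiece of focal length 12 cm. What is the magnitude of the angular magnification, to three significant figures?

11.0

|M| = f_obj/|f_eye| = 131.5/12 = 10.958.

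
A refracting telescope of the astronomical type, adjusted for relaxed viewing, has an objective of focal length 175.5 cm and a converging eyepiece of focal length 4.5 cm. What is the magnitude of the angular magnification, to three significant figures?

39.0

|M| = f_obj/|f_eye| = 175.5/4.5 = 39.000.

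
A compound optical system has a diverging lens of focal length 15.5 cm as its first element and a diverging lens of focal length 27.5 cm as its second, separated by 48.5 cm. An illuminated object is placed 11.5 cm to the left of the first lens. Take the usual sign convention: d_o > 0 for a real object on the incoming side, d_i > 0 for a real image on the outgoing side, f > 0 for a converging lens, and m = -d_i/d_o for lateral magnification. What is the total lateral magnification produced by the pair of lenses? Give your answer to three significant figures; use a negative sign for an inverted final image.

First lens: d_i1 = 1/(1/(-15.5) - 1/11.5) = -6.602 cm.
m_1 = -(-6.602)/11.5 = 0.5741.
The intermediate image is virtual, 6.602 cm to the left of lens 1, so d_o2 = L - d_i1 = 48.5 - (-6.602) = 55.102 cm.
Second lens: d_i2 = 1/(1/(-27.5) - 1/(55.102)) = -18.345 cm.
m_2 = -(-18.345)/(55.102) = 0.3329.
Total m = m_1 x m_2 = (0.5741)(0.3329) = 0.1911.

0.191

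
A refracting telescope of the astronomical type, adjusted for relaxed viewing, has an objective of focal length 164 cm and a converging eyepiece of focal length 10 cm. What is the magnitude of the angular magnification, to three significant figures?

16.4

|M| = f_obj/|f_eye| = 164/10 = 16.400.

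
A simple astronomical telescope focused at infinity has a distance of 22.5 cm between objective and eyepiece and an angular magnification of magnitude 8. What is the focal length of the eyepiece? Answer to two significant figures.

In normal adjustment the tube length equals f_obj + f_eye and |M| = f_obj/f_eye.
So f_obj = 8 f_eye and 8 f_eye + f_eye = 22.5 cm, giving f_eye = 22.5/9 = 2.500 cm and f_obj = 20.000 cm.

2.5 cm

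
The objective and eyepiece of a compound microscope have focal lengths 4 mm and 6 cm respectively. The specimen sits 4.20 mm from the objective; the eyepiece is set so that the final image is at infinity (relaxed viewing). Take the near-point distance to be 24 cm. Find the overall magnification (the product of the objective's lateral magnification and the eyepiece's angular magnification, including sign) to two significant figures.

-80

Convert to cm: f_obj = 4 mm = 0.4 cm; d_o = 4.20 mm = 0.42 cm.
Objective: 1/d_i = 1/f_obj - 1/d_o = 1/0.4 - 1/0.42 = 0.11905 cm^-1, so d_i = 8.400 cm.
m_obj = -d_i/d_o = -8.400/0.42 = -20.000.
Eyepiece angular magnification (image at infinity): M_eye = D/f_e = 24/6 = 4.000.
Overall M = m_obj x M_eye = (-20.000)(4.000) = -80.00.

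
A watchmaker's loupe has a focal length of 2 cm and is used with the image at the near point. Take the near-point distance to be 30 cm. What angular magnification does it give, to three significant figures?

16.0

M = 1 + D/f = 1 + 30/2 = 16.000.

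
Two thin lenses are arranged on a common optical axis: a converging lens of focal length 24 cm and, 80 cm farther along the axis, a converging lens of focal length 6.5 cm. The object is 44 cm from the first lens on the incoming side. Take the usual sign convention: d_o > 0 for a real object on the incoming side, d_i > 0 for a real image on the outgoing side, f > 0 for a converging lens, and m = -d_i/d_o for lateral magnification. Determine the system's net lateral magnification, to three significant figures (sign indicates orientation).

0.377

Lens 1: 1/d_i1 = 1/f_1 - 1/d_o1 = 1/24 - 1/44 = 0.01894 cm^-1, so d_i1 = 52.800 cm.
m_1 = -(52.800)/44 = -1.2000.
Object distance for lens 2: d_o2 = 80 - 52.800 = 27.200 cm.
Lens 2: 1/d_i2 = 1/f_2 - 1/d_o2 = 1/6.5 - 1/(27.200) = 0.11708 cm^-1, so d_i2 = 8.541 cm.
m_2 = -(8.541)/(27.200) = -0.3140.
Total m = m_1 x m_2 = (-1.2000)(-0.3140) = 0.3768.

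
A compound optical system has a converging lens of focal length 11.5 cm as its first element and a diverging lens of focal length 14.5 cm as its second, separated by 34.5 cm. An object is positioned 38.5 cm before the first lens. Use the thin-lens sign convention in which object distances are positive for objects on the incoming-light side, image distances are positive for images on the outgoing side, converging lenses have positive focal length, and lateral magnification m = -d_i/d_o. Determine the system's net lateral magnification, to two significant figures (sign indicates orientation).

-0.19

Applying the thin-lens equation to the first lens, 1/11.5 = 1/38.5 + 1/d_i1, which gives d_i1 = 16.398 cm.
Its lateral magnification is m_1 = -d_i1/d_o1 = -(16.398)/38.5 = -0.4259.
The intermediate image is 16.398 cm to the right of lens 1, so d_o2 = L - d_i1 = 34.5 - 16.398 = 18.102 cm.
Applying the thin-lens equation again with f_2 = -14.5 cm and d_o2 = 18.102 cm gives d_i2 = -8.051 cm.
m_2 = -(-8.051)/(18.102) = 0.4448.
Total m = m_1 x m_2 = (-0.4259)(0.4448) = -0.1894.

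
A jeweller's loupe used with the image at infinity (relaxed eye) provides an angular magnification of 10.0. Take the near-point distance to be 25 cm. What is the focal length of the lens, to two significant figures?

2.5 cm

For the image at infinity, M = D/f.
f = D/M = 25/10.0 = 2.500 cm.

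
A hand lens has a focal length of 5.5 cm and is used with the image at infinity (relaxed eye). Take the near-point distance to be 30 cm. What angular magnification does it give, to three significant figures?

M = D/f = 30/5.5 = 5.455.

5.45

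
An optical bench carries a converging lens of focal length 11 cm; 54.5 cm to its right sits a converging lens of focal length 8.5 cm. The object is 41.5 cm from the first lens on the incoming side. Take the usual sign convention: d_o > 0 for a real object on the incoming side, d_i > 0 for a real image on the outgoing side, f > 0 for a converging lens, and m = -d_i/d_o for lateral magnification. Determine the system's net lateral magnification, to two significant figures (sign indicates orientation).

Lens 1: 1/d_i1 = 1/f_1 - 1/d_o1 = 1/11 - 1/41.5 = 0.06681 cm^-1, so d_i1 = 14.967 cm.
m_1 = -(14.967)/41.5 = -0.3607.
The intermediate image is 14.967 cm to the right of lens 1, so d_o2 = L - d_i1 = 54.5 - 14.967 = 39.533 cm.
Lens 2: 1/d_i2 = 1/f_2 - 1/d_o2 = 1/8.5 - 1/(39.533) = 0.09235 cm^-1, so d_i2 = 10.828 cm.
m_2 = -(10.828)/(39.533) = -0.2739.
Total m = m_1 x m_2 = (-0.3607)(-0.2739) = 0.0988.

0.099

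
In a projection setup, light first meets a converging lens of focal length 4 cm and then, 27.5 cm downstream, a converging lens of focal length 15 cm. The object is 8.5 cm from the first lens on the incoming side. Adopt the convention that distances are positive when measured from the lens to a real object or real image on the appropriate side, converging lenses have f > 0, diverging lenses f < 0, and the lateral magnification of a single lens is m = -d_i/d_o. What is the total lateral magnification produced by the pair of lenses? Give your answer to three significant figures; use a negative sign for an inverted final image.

First lens: d_i1 = 1/(1/4 - 1/8.5) = 7.556 cm.
m_1 = -(7.556)/8.5 = -0.8889.
That image sits 19.944 cm in front of the second lens, so d_o2 = 19.944 cm.
Second lens: d_i2 = 1/(1/15 - 1/(19.944)) = 60.506 cm.
m_2 = -(60.506)/(19.944) = -3.0337.
Overall magnification: m = m_1 m_2 = 2.6966.

2.70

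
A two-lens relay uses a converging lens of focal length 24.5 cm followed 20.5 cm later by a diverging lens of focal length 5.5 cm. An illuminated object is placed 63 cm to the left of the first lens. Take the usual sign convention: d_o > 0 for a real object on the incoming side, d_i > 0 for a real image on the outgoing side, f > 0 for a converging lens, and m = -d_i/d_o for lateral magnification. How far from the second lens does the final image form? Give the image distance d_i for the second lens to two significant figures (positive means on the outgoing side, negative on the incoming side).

First lens: d_i1 = 1/(1/24.5 - 1/63) = 40.091 cm.
This image would form 40.091 cm past lens 1, i.e. 19.591 cm beyond lens 2, so it is a virtual object for lens 2: d_o2 = 20.5 - 40.091 = -19.591 cm.
Second lens: d_i2 = 1/(1/(-5.5) - 1/(-19.591)) = -7.647 cm.

-7.6 cm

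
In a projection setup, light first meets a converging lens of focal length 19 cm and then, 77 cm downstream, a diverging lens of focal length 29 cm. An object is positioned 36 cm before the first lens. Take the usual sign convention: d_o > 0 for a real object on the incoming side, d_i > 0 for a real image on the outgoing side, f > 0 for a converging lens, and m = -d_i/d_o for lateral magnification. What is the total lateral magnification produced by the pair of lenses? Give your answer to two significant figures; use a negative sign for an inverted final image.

First lens: d_i1 = 1/(1/19 - 1/36) = 40.235 cm.
m_1 = -(40.235)/36 = -1.1176.
The intermediate image is 40.235 cm to the right of lens 1, so d_o2 = L - d_i1 = 77 - 40.235 = 36.765 cm.
Second lens: d_i2 = 1/(1/(-29) - 1/(36.765)) = -16.212 cm.
m_2 = -(-16.212)/(36.765) = 0.4410.
The system's lateral magnification is m_1 m_2 = (-1.1176)(0.4410) = -0.4928.

-0.49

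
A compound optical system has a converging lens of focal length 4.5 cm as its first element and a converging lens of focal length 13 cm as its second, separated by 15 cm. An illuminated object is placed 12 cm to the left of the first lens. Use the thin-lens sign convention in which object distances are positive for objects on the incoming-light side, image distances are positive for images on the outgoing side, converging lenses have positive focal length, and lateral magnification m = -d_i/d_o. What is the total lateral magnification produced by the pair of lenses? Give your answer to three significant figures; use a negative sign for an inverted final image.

Applying the thin-lens equation to the first lens, 1/4.5 = 1/12 + 1/d_i1, which gives d_i1 = 7.200 cm.
Its lateral magnification is m_1 = -d_i1/d_o1 = -(7.200)/12 = -0.6000.
That image sits 7.800 cm in front of the second lens, so d_o2 = 7.800 cm.
Applying the thin-lens equation again with f_2 = 13 cm and d_o2 = 7.800 cm gives d_i2 = -19.500 cm.
m_2 = -(-19.500)/(7.800) = 2.5000.
The system's lateral magnification is m_1 m_2 = (-0.6000)(2.5000) = -1.5000.

-1.50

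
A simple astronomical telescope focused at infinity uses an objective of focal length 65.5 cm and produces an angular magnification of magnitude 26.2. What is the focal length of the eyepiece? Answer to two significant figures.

|M| = f_obj/f_eye, so f_eye = f_obj/|M| = 65.5/26.2 = 2.500 cm.

2.5 cm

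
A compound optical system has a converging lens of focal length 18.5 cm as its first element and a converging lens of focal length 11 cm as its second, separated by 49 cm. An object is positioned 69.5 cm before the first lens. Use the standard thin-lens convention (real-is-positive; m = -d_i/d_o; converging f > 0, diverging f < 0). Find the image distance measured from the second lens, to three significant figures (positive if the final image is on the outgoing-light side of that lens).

20.5 cm

Applying the thin-lens equation to the first lens, 1/18.5 = 1/69.5 + 1/d_i1, which gives d_i1 = 25.211 cm.
Object distance for lens 2: d_o2 = 49 - 25.211 = 23.789 cm.
Applying the thin-lens equation again with f_2 = 11 cm and d_o2 = 23.789 cm gives d_i2 = 20.461 cm.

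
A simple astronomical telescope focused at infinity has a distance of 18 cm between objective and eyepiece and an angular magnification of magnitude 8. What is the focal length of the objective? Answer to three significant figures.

In normal adjustment the tube length equals f_obj + f_eye and |M| = f_obj/f_eye.
So f_obj = 8 f_eye and 8 f_eye + f_eye = 18 cm, giving f_eye = 18/9 = 2.000 cm and f_obj = 16.000 cm.

16.0 cm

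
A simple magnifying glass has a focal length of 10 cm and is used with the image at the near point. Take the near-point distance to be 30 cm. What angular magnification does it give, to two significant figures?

4.0

M = 1 + D/f = 1 + 30/10 = 4.000.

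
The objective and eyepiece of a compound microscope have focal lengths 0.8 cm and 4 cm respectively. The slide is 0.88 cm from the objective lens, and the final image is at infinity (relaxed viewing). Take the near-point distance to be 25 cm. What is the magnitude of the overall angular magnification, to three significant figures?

62.5

Objective: 1/d_i = 1/f_obj - 1/d_o = 1/0.8 - 1/0.88 = 0.11364 cm^-1, so d_i = 8.800 cm.
m_obj = -d_i/d_o = -8.800/0.88 = -10.000.
Eyepiece angular magnification (image at infinity): M_eye = D/f_e = 25/4 = 6.250.
Overall M = m_obj x M_eye = (-10.000)(6.250) = -62.50.
|M| = 62.50.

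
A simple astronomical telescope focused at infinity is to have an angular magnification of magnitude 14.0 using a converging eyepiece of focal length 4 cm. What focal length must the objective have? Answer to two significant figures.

56 cm

|M| = f_obj/|f_eye|, so f_obj = |M| x |f_eye| = 14.0 x 4 = 56.000 cm.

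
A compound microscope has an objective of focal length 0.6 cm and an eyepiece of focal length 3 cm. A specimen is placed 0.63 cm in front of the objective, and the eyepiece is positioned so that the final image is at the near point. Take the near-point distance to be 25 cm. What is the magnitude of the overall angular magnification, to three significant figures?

Objective: 1/d_i = 1/f_obj - 1/d_o = 1/0.6 - 1/0.63 = 0.07937 cm^-1, so d_i = 12.600 cm.
m_obj = -d_i/d_o = -12.600/0.63 = -20.000.
Eyepiece angular magnification (image at near point): M_eye = 1 + D/f_e = 1 + 25/3 = 9.333.
Overall M = m_obj x M_eye = (-20.000)(9.333) = -186.67.
|M| = 186.67.

187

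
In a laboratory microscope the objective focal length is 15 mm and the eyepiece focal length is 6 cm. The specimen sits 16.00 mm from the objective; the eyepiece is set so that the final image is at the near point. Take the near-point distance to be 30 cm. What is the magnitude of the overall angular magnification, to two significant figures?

Convert to cm: f_obj = 15 mm = 1.5 cm; d_o = 16.00 mm = 1.60 cm.
Objective: 1/d_i = 1/f_obj - 1/d_o = 1/1.5 - 1/1.60 = 0.04167 cm^-1, so d_i = 24.000 cm.
m_obj = -d_i/d_o = -24.000/1.60 = -15.000.
Eyepiece angular magnification (image at near point): M_eye = 1 + D/f_e = 1 + 30/6 = 6.000.
Overall M = m_obj x M_eye = (-15.000)(6.000) = -90.00.
|M| = 90.00.

90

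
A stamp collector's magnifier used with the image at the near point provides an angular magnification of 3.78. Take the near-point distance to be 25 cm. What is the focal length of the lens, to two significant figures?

9.0 cm

For the image at the near point, M = 1 + D/f.
f = D/(M - 1) = 25/(3.78 - 1) = 8.993 cm.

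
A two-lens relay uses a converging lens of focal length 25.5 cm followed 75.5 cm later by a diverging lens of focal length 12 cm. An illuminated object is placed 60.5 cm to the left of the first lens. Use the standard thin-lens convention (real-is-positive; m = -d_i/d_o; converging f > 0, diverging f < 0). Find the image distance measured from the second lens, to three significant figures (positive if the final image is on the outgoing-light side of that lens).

Applying the thin-lens equation to the first lens, 1/25.5 = 1/60.5 + 1/d_i1, which gives d_i1 = 44.079 cm.
Object distance for lens 2: d_o2 = 75.5 - 44.079 = 31.421 cm.
Applying the thin-lens equation again with f_2 = -12 cm and d_o2 = 31.421 cm gives d_i2 = -8.684 cm.

-8.68 cm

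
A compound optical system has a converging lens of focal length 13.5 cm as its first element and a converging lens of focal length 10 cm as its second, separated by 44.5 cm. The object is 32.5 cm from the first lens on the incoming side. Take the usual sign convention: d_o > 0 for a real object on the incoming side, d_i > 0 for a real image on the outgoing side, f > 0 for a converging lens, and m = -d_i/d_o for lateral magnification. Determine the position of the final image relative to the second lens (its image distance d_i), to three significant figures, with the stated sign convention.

Lens 1: 1/d_i1 = 1/f_1 - 1/d_o1 = 1/13.5 - 1/32.5 = 0.04330 cm^-1, so d_i1 = 23.092 cm.
Object distance for lens 2: d_o2 = 44.5 - 23.092 = 21.408 cm.
Lens 2: 1/d_i2 = 1/f_2 - 1/d_o2 = 1/10 - 1/(21.408) = 0.05329 cm^-1, so d_i2 = 18.766 cm.

18.8 cm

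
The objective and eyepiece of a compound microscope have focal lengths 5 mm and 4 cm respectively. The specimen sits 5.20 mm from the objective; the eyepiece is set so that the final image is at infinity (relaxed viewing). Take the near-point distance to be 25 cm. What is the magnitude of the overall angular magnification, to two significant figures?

160

Convert to cm: f_obj = 5 mm = 0.5 cm; d_o = 5.20 mm = 0.52 cm.
Objective: 1/d_i = 1/f_obj - 1/d_o = 1/0.5 - 1/0.52 = 0.07692 cm^-1, so d_i = 13.000 cm.
m_obj = -d_i/d_o = -13.000/0.52 = -25.000.
Eyepiece angular magnification (image at infinity): M_eye = D/f_e = 25/4 = 6.250.
Overall M = m_obj x M_eye = (-25.000)(6.250) = -156.25.
|M| = 156.25.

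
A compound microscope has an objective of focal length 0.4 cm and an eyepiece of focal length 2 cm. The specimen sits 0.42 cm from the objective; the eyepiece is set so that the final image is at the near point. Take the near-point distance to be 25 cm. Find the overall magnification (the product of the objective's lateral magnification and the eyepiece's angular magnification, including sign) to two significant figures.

Objective: 1/d_i = 1/f_obj - 1/d_o = 1/0.4 - 1/0.42 = 0.11905 cm^-1, so d_i = 8.400 cm.
m_obj = -d_i/d_o = -8.400/0.42 = -20.000.
Eyepiece angular magnification (image at near point): M_eye = 1 + D/f_e = 1 + 25/2 = 13.500.
Overall M = m_obj x M_eye = (-20.000)(13.500) = -270.00.

-270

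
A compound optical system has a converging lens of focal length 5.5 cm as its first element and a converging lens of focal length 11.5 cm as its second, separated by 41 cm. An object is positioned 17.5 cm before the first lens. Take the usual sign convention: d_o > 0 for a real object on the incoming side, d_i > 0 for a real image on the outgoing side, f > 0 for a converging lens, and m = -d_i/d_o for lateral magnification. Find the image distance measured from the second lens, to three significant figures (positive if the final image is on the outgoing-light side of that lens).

17.7 cm

Applying the thin-lens equation to the first lens, 1/5.5 = 1/17.5 + 1/d_i1, which gives d_i1 = 8.021 cm.
Object distance for lens 2: d_o2 = 41 - 8.021 = 32.979 cm.
Applying the thin-lens equation again with f_2 = 11.5 cm and d_o2 = 32.979 cm gives d_i2 = 17.657 cm.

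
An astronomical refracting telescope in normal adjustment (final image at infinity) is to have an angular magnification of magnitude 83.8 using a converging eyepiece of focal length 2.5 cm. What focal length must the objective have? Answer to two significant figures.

|M| = f_obj/|f_eye|, so f_obj = |M| x |f_eye| = 83.8 x 2.5 = 209.500 cm.

210 cm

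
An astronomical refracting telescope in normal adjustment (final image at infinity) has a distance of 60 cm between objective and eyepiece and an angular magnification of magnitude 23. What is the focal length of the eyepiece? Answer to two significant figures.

In normal adjustment the tube length equals f_obj + f_eye and |M| = f_obj/f_eye.
So f_obj = 23 f_eye and 23 f_eye + f_eye = 60 cm, giving f_eye = 60/24 = 2.500 cm and f_obj = 57.500 cm.

2.5 cm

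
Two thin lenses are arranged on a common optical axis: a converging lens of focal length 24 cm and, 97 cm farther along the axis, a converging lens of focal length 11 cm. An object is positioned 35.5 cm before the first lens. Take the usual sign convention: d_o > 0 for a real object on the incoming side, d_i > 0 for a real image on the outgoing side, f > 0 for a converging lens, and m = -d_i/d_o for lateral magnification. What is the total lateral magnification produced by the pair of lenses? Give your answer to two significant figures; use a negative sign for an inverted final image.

1.9

Applying the thin-lens equation to the first lens, 1/24 = 1/35.5 + 1/d_i1, which gives d_i1 = 74.087 cm.
Its lateral magnification is m_1 = -d_i1/d_o1 = -(74.087)/35.5 = -2.0870.
That image sits 22.913 cm in front of the second lens, so d_o2 = 22.913 cm.
Applying the thin-lens equation again with f_2 = 11 cm and d_o2 = 22.913 cm gives d_i2 = 21.157 cm.
m_2 = -(21.157)/(22.913) = -0.9234.
Overall magnification: m = m_1 m_2 = 1.9270.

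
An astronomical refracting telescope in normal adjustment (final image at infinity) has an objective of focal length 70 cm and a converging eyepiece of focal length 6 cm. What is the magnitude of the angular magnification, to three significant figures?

|M| = f_obj/|f_eye| = 70/6 = 11.667.

11.7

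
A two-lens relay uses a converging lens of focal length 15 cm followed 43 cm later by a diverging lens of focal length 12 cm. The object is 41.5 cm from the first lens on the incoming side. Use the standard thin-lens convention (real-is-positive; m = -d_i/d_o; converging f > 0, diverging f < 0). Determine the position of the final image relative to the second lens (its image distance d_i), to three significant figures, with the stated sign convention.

-7.43 cm

First lens: d_i1 = 1/(1/15 - 1/41.5) = 23.491 cm.
Object distance for lens 2: d_o2 = 43 - 23.491 = 19.509 cm.
Second lens: d_i2 = 1/(1/(-12) - 1/(19.509)) = -7.430 cm.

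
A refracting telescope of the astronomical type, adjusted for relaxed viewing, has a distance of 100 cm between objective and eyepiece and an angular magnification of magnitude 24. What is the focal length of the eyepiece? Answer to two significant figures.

4.0 cm

In normal adjustment the tube length equals f_obj + f_eye and |M| = f_obj/f_eye.
So f_obj = 24 f_eye and 24 f_eye + f_eye = 100 cm, giving f_eye = 100/25 = 4.000 cm and f_obj = 96.000 cm.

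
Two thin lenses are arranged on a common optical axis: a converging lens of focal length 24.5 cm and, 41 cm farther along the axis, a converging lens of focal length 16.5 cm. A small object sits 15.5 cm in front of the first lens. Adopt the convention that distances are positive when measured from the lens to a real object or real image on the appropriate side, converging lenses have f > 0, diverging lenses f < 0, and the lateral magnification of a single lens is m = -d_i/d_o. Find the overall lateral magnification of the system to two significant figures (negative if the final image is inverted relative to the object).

-0.67

Lens 1: 1/d_i1 = 1/f_1 - 1/d_o1 = 1/24.5 - 1/15.5 = -0.02370 cm^-1, so d_i1 = -42.194 cm.
m_1 = -(-42.194)/15.5 = 2.7222.
With d_i1 < 0 the first image is virtual and lies on the object side; the object distance for lens 2 is d_o2 = 41 - (-42.194) = 83.194 cm.
Lens 2: 1/d_i2 = 1/f_2 - 1/d_o2 = 1/16.5 - 1/(83.194) = 0.04859 cm^-1, so d_i2 = 20.582 cm.
m_2 = -(20.582)/(83.194) = -0.2474.
Total m = m_1 x m_2 = (2.7222)(-0.2474) = -0.6735.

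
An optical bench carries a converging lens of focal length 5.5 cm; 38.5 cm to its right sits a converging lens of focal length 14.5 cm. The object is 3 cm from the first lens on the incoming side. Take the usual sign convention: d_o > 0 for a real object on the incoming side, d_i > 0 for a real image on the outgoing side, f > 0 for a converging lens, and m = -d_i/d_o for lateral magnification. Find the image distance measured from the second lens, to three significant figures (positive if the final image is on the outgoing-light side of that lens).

21.4 cm

Applying the thin-lens equation to the first lens, 1/5.5 = 1/3 + 1/d_i1, which gives d_i1 = -6.600 cm.
The intermediate image is virtual, 6.600 cm to the left of lens 1, so d_o2 = L - d_i1 = 38.5 - (-6.600) = 45.100 cm.
Applying the thin-lens equation again with f_2 = 14.5 cm and d_o2 = 45.100 cm gives d_i2 = 21.371 cm.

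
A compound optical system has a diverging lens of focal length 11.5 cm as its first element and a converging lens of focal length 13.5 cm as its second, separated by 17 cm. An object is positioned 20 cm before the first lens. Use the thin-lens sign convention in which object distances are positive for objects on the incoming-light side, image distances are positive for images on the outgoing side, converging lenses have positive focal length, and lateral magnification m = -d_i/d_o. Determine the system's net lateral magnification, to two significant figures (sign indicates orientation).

First lens: d_i1 = 1/(1/(-11.5) - 1/20) = -7.302 cm.
m_1 = -(-7.302)/20 = 0.3651.
The intermediate image is virtual, 7.302 cm to the left of lens 1, so d_o2 = L - d_i1 = 17 - (-7.302) = 24.302 cm.
Second lens: d_i2 = 1/(1/13.5 - 1/(24.302)) = 30.373 cm.
m_2 = -(30.373)/(24.302) = -1.2498.
Total m = m_1 x m_2 = (0.3651)(-1.2498) = -0.4563.

-0.46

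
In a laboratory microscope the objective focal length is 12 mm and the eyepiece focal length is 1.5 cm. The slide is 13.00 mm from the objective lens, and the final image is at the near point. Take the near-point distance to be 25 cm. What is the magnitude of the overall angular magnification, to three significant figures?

212

Convert to cm: f_obj = 12 mm = 1.2 cm; d_o = 13.00 mm = 1.30 cm.
Objective: 1/d_i = 1/f_obj - 1/d_o = 1/1.2 - 1/1.30 = 0.06410 cm^-1, so d_i = 15.600 cm.
m_obj = -d_i/d_o = -15.600/1.30 = -12.000.
Eyepiece angular magnification (image at near point): M_eye = 1 + D/f_e = 1 + 25/1.5 = 17.667.
Overall M = m_obj x M_eye = (-12.000)(17.667) = -212.00.
|M| = 212.00.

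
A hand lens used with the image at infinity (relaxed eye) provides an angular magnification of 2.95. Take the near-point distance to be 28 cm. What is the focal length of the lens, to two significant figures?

9.5 cm

For the image at infinity, M = D/f.
f = D/M = 28/2.95 = 9.492 cm.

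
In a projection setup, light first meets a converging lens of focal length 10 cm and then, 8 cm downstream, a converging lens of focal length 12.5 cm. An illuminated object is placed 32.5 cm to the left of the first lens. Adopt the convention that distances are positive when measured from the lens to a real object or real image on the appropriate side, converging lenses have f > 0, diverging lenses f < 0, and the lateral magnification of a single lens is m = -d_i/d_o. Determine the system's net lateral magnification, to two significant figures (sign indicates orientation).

Lens 1: 1/d_i1 = 1/f_1 - 1/d_o1 = 1/10 - 1/32.5 = 0.06923 cm^-1, so d_i1 = 14.444 cm.
m_1 = -(14.444)/32.5 = -0.4444.
This image would form 14.444 cm past lens 1, i.e. 6.444 cm beyond lens 2, so it is a virtual object for lens 2: d_o2 = 8 - 14.444 = -6.444 cm.
Lens 2: 1/d_i2 = 1/f_2 - 1/d_o2 = 1/12.5 - 1/(-6.444) = 0.23517 cm^-1, so d_i2 = 4.252 cm.
m_2 = -(4.252)/(-6.444) = 0.6598.
Overall magnification: m = m_1 m_2 = -0.2933.

-0.29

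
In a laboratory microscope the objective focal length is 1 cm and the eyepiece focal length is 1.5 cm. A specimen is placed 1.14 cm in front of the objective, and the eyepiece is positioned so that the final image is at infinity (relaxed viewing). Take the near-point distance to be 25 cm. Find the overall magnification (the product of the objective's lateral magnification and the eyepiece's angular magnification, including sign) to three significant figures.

Objective: 1/d_i = 1/f_obj - 1/d_o = 1/1 - 1/1.14 = 0.12281 cm^-1, so d_i = 8.143 cm.
m_obj = -d_i/d_o = -8.143/1.14 = -7.143.
Eyepiece angular magnification (image at infinity): M_eye = D/f_e = 25/1.5 = 16.667.
Overall M = m_obj x M_eye = (-7.143)(16.667) = -119.05.

-119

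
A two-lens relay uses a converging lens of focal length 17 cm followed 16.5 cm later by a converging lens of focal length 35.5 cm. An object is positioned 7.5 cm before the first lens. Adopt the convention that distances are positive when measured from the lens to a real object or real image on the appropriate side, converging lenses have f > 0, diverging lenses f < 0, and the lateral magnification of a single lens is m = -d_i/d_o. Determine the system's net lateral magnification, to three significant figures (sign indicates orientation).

11.4

Applying the thin-lens equation to the first lens, 1/17 = 1/7.5 + 1/d_i1, which gives d_i1 = -13.421 cm.
Its lateral magnification is m_1 = -d_i1/d_o1 = -(-13.421)/7.5 = 1.7895.
With d_i1 < 0 the first image is virtual and lies on the object side; the object distance for lens 2 is d_o2 = 16.5 - (-13.421) = 29.921 cm.
Applying the thin-lens equation again with f_2 = 35.5 cm and d_o2 = 29.921 cm gives d_i2 = -190.394 cm.
m_2 = -(-190.394)/(29.921) = 6.3632.
Total m = m_1 x m_2 = (1.7895)(6.3632) = 11.3868.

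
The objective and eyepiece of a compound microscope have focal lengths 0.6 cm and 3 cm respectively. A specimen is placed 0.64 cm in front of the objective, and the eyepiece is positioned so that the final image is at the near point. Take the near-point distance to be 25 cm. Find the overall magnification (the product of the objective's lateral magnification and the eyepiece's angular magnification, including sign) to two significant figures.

-140

Objective: 1/d_i = 1/f_obj - 1/d_o = 1/0.6 - 1/0.64 = 0.10417 cm^-1, so d_i = 9.600 cm.
m_obj = -d_i/d_o = -9.600/0.64 = -15.000.
Eyepiece angular magnification (image at near point): M_eye = 1 + D/f_e = 1 + 25/3 = 9.333.
Overall M = m_obj x M_eye = (-15.000)(9.333) = -140.00.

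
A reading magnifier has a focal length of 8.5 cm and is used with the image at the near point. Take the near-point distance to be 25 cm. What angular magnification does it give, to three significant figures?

3.94

M = 1 + D/f = 1 + 25/8.5 = 3.941.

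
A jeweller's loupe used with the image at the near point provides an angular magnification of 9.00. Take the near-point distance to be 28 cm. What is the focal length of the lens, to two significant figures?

3.5 cm

For the image at the near point, M = 1 + D/f.
f = D/(M - 1) = 28/(9.0 - 1) = 3.500 cm.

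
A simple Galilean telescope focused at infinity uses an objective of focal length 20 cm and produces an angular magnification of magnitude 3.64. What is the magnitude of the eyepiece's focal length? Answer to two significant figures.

|M| = f_obj/|f_eye|, so |f_eye| = f_obj/|M| = 20/3.64 = 5.495 cm.
(The eyepiece is diverging, so its signed focal length is -5.495 cm.)

5.5 cm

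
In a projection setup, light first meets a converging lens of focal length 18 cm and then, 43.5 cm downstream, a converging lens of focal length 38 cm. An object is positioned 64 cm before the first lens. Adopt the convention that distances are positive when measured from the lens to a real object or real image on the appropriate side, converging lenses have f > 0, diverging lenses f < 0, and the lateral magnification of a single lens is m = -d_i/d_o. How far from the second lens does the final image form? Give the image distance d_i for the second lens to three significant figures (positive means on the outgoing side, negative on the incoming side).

-35.9 cm

Lens 1: 1/d_i1 = 1/f_1 - 1/d_o1 = 1/18 - 1/64 = 0.03993 cm^-1, so d_i1 = 25.043 cm.
Object distance for lens 2: d_o2 = 43.5 - 25.043 = 18.457 cm.
Lens 2: 1/d_i2 = 1/f_2 - 1/d_o2 = 1/38 - 1/(18.457) = -0.02787 cm^-1, so d_i2 = -35.887 cm.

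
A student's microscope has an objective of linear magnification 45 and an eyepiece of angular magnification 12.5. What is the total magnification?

562.5

The overall magnification of a compound microscope is the product of the objective and eyepiece magnifications:
M = M_obj x M_eye = 45 x 12.5 = 562.5.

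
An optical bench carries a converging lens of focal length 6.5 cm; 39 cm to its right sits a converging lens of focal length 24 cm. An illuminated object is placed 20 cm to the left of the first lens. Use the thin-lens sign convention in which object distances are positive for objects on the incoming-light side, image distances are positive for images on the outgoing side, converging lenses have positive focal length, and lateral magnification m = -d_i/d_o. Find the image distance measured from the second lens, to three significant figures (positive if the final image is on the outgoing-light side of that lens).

Applying the thin-lens equation to the first lens, 1/6.5 = 1/20 + 1/d_i1, which gives d_i1 = 9.630 cm.
Object distance for lens 2: d_o2 = 39 - 9.630 = 29.370 cm.
Applying the thin-lens equation again with f_2 = 24 cm and d_o2 = 29.370 cm gives d_i2 = 131.255 cm.

131 cm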